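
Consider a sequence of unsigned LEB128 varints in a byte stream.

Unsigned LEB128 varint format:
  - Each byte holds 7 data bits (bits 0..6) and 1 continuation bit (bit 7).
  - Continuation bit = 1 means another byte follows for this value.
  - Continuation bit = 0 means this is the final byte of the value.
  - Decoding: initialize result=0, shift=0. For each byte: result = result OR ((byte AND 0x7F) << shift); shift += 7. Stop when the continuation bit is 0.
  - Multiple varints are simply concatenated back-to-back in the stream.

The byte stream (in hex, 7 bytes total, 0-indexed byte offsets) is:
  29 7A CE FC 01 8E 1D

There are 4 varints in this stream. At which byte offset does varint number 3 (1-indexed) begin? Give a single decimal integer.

  byte[0]=0x29 cont=0 payload=0x29=41: acc |= 41<<0 -> acc=41 shift=7 [end]
Varint 1: bytes[0:1] = 29 -> value 41 (1 byte(s))
  byte[1]=0x7A cont=0 payload=0x7A=122: acc |= 122<<0 -> acc=122 shift=7 [end]
Varint 2: bytes[1:2] = 7A -> value 122 (1 byte(s))
  byte[2]=0xCE cont=1 payload=0x4E=78: acc |= 78<<0 -> acc=78 shift=7
  byte[3]=0xFC cont=1 payload=0x7C=124: acc |= 124<<7 -> acc=15950 shift=14
  byte[4]=0x01 cont=0 payload=0x01=1: acc |= 1<<14 -> acc=32334 shift=21 [end]
Varint 3: bytes[2:5] = CE FC 01 -> value 32334 (3 byte(s))
  byte[5]=0x8E cont=1 payload=0x0E=14: acc |= 14<<0 -> acc=14 shift=7
  byte[6]=0x1D cont=0 payload=0x1D=29: acc |= 29<<7 -> acc=3726 shift=14 [end]
Varint 4: bytes[5:7] = 8E 1D -> value 3726 (2 byte(s))

Answer: 2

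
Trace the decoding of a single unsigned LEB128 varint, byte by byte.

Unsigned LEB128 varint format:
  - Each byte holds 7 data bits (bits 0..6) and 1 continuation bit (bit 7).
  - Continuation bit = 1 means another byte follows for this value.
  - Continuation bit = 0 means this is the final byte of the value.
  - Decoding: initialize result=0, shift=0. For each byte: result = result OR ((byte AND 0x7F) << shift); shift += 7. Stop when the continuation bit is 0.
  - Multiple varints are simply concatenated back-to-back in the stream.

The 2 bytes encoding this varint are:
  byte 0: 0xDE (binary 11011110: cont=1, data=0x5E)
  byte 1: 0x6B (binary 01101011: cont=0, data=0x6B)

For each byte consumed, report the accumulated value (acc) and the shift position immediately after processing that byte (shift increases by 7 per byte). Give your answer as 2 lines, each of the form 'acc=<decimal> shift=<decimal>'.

Answer: acc=94 shift=7
acc=13790 shift=14

Derivation:
byte 0=0xDE: payload=0x5E=94, contrib = 94<<0 = 94; acc -> 94, shift -> 7
byte 1=0x6B: payload=0x6B=107, contrib = 107<<7 = 13696; acc -> 13790, shift -> 14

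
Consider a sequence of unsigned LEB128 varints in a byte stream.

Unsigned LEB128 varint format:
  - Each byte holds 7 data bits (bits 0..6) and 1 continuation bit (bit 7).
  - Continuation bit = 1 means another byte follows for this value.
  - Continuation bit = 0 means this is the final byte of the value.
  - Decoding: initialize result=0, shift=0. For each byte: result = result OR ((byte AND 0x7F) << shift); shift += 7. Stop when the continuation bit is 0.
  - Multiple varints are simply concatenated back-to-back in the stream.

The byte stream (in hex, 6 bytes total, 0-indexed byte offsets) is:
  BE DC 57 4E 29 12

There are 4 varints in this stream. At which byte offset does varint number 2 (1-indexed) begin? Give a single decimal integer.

Answer: 3

Derivation:
  byte[0]=0xBE cont=1 payload=0x3E=62: acc |= 62<<0 -> acc=62 shift=7
  byte[1]=0xDC cont=1 payload=0x5C=92: acc |= 92<<7 -> acc=11838 shift=14
  byte[2]=0x57 cont=0 payload=0x57=87: acc |= 87<<14 -> acc=1437246 shift=21 [end]
Varint 1: bytes[0:3] = BE DC 57 -> value 1437246 (3 byte(s))
  byte[3]=0x4E cont=0 payload=0x4E=78: acc |= 78<<0 -> acc=78 shift=7 [end]
Varint 2: bytes[3:4] = 4E -> value 78 (1 byte(s))
  byte[4]=0x29 cont=0 payload=0x29=41: acc |= 41<<0 -> acc=41 shift=7 [end]
Varint 3: bytes[4:5] = 29 -> value 41 (1 byte(s))
  byte[5]=0x12 cont=0 payload=0x12=18: acc |= 18<<0 -> acc=18 shift=7 [end]
Varint 4: bytes[5:6] = 12 -> value 18 (1 byte(s))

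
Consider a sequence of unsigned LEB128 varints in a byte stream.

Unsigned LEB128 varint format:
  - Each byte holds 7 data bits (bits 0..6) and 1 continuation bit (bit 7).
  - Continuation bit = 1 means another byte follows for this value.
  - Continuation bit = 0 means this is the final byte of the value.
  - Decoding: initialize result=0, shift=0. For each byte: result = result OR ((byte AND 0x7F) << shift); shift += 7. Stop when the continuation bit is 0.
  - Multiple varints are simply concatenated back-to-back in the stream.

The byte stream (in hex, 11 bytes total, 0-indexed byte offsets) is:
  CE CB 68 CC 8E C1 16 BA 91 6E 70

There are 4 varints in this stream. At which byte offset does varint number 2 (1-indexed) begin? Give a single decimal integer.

  byte[0]=0xCE cont=1 payload=0x4E=78: acc |= 78<<0 -> acc=78 shift=7
  byte[1]=0xCB cont=1 payload=0x4B=75: acc |= 75<<7 -> acc=9678 shift=14
  byte[2]=0x68 cont=0 payload=0x68=104: acc |= 104<<14 -> acc=1713614 shift=21 [end]
Varint 1: bytes[0:3] = CE CB 68 -> value 1713614 (3 byte(s))
  byte[3]=0xCC cont=1 payload=0x4C=76: acc |= 76<<0 -> acc=76 shift=7
  byte[4]=0x8E cont=1 payload=0x0E=14: acc |= 14<<7 -> acc=1868 shift=14
  byte[5]=0xC1 cont=1 payload=0x41=65: acc |= 65<<14 -> acc=1066828 shift=21
  byte[6]=0x16 cont=0 payload=0x16=22: acc |= 22<<21 -> acc=47204172 shift=28 [end]
Varint 2: bytes[3:7] = CC 8E C1 16 -> value 47204172 (4 byte(s))
  byte[7]=0xBA cont=1 payload=0x3A=58: acc |= 58<<0 -> acc=58 shift=7
  byte[8]=0x91 cont=1 payload=0x11=17: acc |= 17<<7 -> acc=2234 shift=14
  byte[9]=0x6E cont=0 payload=0x6E=110: acc |= 110<<14 -> acc=1804474 shift=21 [end]
Varint 3: bytes[7:10] = BA 91 6E -> value 1804474 (3 byte(s))
  byte[10]=0x70 cont=0 payload=0x70=112: acc |= 112<<0 -> acc=112 shift=7 [end]
Varint 4: bytes[10:11] = 70 -> value 112 (1 byte(s))

Answer: 3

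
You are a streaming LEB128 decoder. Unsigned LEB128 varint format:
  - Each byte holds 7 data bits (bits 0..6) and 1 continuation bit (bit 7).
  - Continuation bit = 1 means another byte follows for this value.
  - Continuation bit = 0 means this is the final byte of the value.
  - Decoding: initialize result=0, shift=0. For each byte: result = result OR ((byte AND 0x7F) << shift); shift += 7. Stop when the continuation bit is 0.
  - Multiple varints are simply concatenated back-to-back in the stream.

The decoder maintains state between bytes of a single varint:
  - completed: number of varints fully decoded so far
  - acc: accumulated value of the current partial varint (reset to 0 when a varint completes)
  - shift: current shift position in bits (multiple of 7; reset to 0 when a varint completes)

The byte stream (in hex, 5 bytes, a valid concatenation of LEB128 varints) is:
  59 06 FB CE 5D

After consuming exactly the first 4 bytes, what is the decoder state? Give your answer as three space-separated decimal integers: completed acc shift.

Answer: 2 10107 14

Derivation:
byte[0]=0x59 cont=0 payload=0x59: varint #1 complete (value=89); reset -> completed=1 acc=0 shift=0
byte[1]=0x06 cont=0 payload=0x06: varint #2 complete (value=6); reset -> completed=2 acc=0 shift=0
byte[2]=0xFB cont=1 payload=0x7B: acc |= 123<<0 -> completed=2 acc=123 shift=7
byte[3]=0xCE cont=1 payload=0x4E: acc |= 78<<7 -> completed=2 acc=10107 shift=14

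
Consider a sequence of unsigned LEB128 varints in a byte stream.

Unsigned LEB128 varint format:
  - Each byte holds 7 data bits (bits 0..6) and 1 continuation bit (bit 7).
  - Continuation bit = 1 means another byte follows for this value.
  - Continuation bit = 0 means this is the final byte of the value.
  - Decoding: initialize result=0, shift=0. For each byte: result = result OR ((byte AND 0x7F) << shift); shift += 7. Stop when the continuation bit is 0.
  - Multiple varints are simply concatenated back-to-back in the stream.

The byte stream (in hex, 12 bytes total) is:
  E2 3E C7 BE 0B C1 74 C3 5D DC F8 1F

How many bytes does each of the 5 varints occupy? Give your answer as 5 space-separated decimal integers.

  byte[0]=0xE2 cont=1 payload=0x62=98: acc |= 98<<0 -> acc=98 shift=7
  byte[1]=0x3E cont=0 payload=0x3E=62: acc |= 62<<7 -> acc=8034 shift=14 [end]
Varint 1: bytes[0:2] = E2 3E -> value 8034 (2 byte(s))
  byte[2]=0xC7 cont=1 payload=0x47=71: acc |= 71<<0 -> acc=71 shift=7
  byte[3]=0xBE cont=1 payload=0x3E=62: acc |= 62<<7 -> acc=8007 shift=14
  byte[4]=0x0B cont=0 payload=0x0B=11: acc |= 11<<14 -> acc=188231 shift=21 [end]
Varint 2: bytes[2:5] = C7 BE 0B -> value 188231 (3 byte(s))
  byte[5]=0xC1 cont=1 payload=0x41=65: acc |= 65<<0 -> acc=65 shift=7
  byte[6]=0x74 cont=0 payload=0x74=116: acc |= 116<<7 -> acc=14913 shift=14 [end]
Varint 3: bytes[5:7] = C1 74 -> value 14913 (2 byte(s))
  byte[7]=0xC3 cont=1 payload=0x43=67: acc |= 67<<0 -> acc=67 shift=7
  byte[8]=0x5D cont=0 payload=0x5D=93: acc |= 93<<7 -> acc=11971 shift=14 [end]
Varint 4: bytes[7:9] = C3 5D -> value 11971 (2 byte(s))
  byte[9]=0xDC cont=1 payload=0x5C=92: acc |= 92<<0 -> acc=92 shift=7
  byte[10]=0xF8 cont=1 payload=0x78=120: acc |= 120<<7 -> acc=15452 shift=14
  byte[11]=0x1F cont=0 payload=0x1F=31: acc |= 31<<14 -> acc=523356 shift=21 [end]
Varint 5: bytes[9:12] = DC F8 1F -> value 523356 (3 byte(s))

Answer: 2 3 2 2 3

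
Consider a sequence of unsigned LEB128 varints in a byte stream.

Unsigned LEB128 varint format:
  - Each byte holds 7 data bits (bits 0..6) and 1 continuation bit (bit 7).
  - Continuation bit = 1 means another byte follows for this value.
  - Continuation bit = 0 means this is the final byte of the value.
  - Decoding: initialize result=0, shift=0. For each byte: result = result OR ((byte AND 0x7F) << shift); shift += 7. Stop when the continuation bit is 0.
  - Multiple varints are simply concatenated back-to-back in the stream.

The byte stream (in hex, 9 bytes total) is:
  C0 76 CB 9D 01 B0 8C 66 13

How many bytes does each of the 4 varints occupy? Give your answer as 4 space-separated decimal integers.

  byte[0]=0xC0 cont=1 payload=0x40=64: acc |= 64<<0 -> acc=64 shift=7
  byte[1]=0x76 cont=0 payload=0x76=118: acc |= 118<<7 -> acc=15168 shift=14 [end]
Varint 1: bytes[0:2] = C0 76 -> value 15168 (2 byte(s))
  byte[2]=0xCB cont=1 payload=0x4B=75: acc |= 75<<0 -> acc=75 shift=7
  byte[3]=0x9D cont=1 payload=0x1D=29: acc |= 29<<7 -> acc=3787 shift=14
  byte[4]=0x01 cont=0 payload=0x01=1: acc |= 1<<14 -> acc=20171 shift=21 [end]
Varint 2: bytes[2:5] = CB 9D 01 -> value 20171 (3 byte(s))
  byte[5]=0xB0 cont=1 payload=0x30=48: acc |= 48<<0 -> acc=48 shift=7
  byte[6]=0x8C cont=1 payload=0x0C=12: acc |= 12<<7 -> acc=1584 shift=14
  byte[7]=0x66 cont=0 payload=0x66=102: acc |= 102<<14 -> acc=1672752 shift=21 [end]
Varint 3: bytes[5:8] = B0 8C 66 -> value 1672752 (3 byte(s))
  byte[8]=0x13 cont=0 payload=0x13=19: acc |= 19<<0 -> acc=19 shift=7 [end]
Varint 4: bytes[8:9] = 13 -> value 19 (1 byte(s))

Answer: 2 3 3 1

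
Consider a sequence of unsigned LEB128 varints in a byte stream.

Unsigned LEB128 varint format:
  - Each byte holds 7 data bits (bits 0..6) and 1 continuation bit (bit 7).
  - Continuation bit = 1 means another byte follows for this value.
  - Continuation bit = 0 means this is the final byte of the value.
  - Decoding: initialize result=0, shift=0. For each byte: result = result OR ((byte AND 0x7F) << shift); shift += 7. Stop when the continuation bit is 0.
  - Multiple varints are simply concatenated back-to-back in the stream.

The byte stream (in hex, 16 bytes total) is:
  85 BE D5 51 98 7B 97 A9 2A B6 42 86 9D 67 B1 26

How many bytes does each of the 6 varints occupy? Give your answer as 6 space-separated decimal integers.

Answer: 4 2 3 2 3 2

Derivation:
  byte[0]=0x85 cont=1 payload=0x05=5: acc |= 5<<0 -> acc=5 shift=7
  byte[1]=0xBE cont=1 payload=0x3E=62: acc |= 62<<7 -> acc=7941 shift=14
  byte[2]=0xD5 cont=1 payload=0x55=85: acc |= 85<<14 -> acc=1400581 shift=21
  byte[3]=0x51 cont=0 payload=0x51=81: acc |= 81<<21 -> acc=171269893 shift=28 [end]
Varint 1: bytes[0:4] = 85 BE D5 51 -> value 171269893 (4 byte(s))
  byte[4]=0x98 cont=1 payload=0x18=24: acc |= 24<<0 -> acc=24 shift=7
  byte[5]=0x7B cont=0 payload=0x7B=123: acc |= 123<<7 -> acc=15768 shift=14 [end]
Varint 2: bytes[4:6] = 98 7B -> value 15768 (2 byte(s))
  byte[6]=0x97 cont=1 payload=0x17=23: acc |= 23<<0 -> acc=23 shift=7
  byte[7]=0xA9 cont=1 payload=0x29=41: acc |= 41<<7 -> acc=5271 shift=14
  byte[8]=0x2A cont=0 payload=0x2A=42: acc |= 42<<14 -> acc=693399 shift=21 [end]
Varint 3: bytes[6:9] = 97 A9 2A -> value 693399 (3 byte(s))
  byte[9]=0xB6 cont=1 payload=0x36=54: acc |= 54<<0 -> acc=54 shift=7
  byte[10]=0x42 cont=0 payload=0x42=66: acc |= 66<<7 -> acc=8502 shift=14 [end]
Varint 4: bytes[9:11] = B6 42 -> value 8502 (2 byte(s))
  byte[11]=0x86 cont=1 payload=0x06=6: acc |= 6<<0 -> acc=6 shift=7
  byte[12]=0x9D cont=1 payload=0x1D=29: acc |= 29<<7 -> acc=3718 shift=14
  byte[13]=0x67 cont=0 payload=0x67=103: acc |= 103<<14 -> acc=1691270 shift=21 [end]
Varint 5: bytes[11:14] = 86 9D 67 -> value 1691270 (3 byte(s))
  byte[14]=0xB1 cont=1 payload=0x31=49: acc |= 49<<0 -> acc=49 shift=7
  byte[15]=0x26 cont=0 payload=0x26=38: acc |= 38<<7 -> acc=4913 shift=14 [end]
Varint 6: bytes[14:16] = B1 26 -> value 4913 (2 byte(s))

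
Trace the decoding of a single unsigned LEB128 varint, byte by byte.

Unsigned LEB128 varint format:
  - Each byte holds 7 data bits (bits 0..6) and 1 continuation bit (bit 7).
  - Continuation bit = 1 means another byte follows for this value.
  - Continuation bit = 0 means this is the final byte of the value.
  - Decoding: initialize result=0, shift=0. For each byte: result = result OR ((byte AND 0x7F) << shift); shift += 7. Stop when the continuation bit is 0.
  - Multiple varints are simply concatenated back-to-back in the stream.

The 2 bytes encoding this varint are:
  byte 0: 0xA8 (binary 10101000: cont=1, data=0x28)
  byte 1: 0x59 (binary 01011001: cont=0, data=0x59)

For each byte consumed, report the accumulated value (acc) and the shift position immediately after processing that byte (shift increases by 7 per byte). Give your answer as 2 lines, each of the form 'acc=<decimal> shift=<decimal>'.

Answer: acc=40 shift=7
acc=11432 shift=14

Derivation:
byte 0=0xA8: payload=0x28=40, contrib = 40<<0 = 40; acc -> 40, shift -> 7
byte 1=0x59: payload=0x59=89, contrib = 89<<7 = 11392; acc -> 11432, shift -> 14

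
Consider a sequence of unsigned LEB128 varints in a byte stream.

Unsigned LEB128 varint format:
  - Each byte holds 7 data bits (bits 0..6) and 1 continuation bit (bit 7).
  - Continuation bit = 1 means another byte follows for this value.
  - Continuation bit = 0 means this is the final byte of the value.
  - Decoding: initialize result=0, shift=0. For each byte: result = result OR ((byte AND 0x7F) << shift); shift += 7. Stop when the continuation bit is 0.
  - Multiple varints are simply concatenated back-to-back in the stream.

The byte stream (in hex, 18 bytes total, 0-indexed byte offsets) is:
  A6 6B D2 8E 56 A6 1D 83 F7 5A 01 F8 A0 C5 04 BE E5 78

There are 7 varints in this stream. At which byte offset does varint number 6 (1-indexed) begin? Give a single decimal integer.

  byte[0]=0xA6 cont=1 payload=0x26=38: acc |= 38<<0 -> acc=38 shift=7
  byte[1]=0x6B cont=0 payload=0x6B=107: acc |= 107<<7 -> acc=13734 shift=14 [end]
Varint 1: bytes[0:2] = A6 6B -> value 13734 (2 byte(s))
  byte[2]=0xD2 cont=1 payload=0x52=82: acc |= 82<<0 -> acc=82 shift=7
  byte[3]=0x8E cont=1 payload=0x0E=14: acc |= 14<<7 -> acc=1874 shift=14
  byte[4]=0x56 cont=0 payload=0x56=86: acc |= 86<<14 -> acc=1410898 shift=21 [end]
Varint 2: bytes[2:5] = D2 8E 56 -> value 1410898 (3 byte(s))
  byte[5]=0xA6 cont=1 payload=0x26=38: acc |= 38<<0 -> acc=38 shift=7
  byte[6]=0x1D cont=0 payload=0x1D=29: acc |= 29<<7 -> acc=3750 shift=14 [end]
Varint 3: bytes[5:7] = A6 1D -> value 3750 (2 byte(s))
  byte[7]=0x83 cont=1 payload=0x03=3: acc |= 3<<0 -> acc=3 shift=7
  byte[8]=0xF7 cont=1 payload=0x77=119: acc |= 119<<7 -> acc=15235 shift=14
  byte[9]=0x5A cont=0 payload=0x5A=90: acc |= 90<<14 -> acc=1489795 shift=21 [end]
Varint 4: bytes[7:10] = 83 F7 5A -> value 1489795 (3 byte(s))
  byte[10]=0x01 cont=0 payload=0x01=1: acc |= 1<<0 -> acc=1 shift=7 [end]
Varint 5: bytes[10:11] = 01 -> value 1 (1 byte(s))
  byte[11]=0xF8 cont=1 payload=0x78=120: acc |= 120<<0 -> acc=120 shift=7
  byte[12]=0xA0 cont=1 payload=0x20=32: acc |= 32<<7 -> acc=4216 shift=14
  byte[13]=0xC5 cont=1 payload=0x45=69: acc |= 69<<14 -> acc=1134712 shift=21
  byte[14]=0x04 cont=0 payload=0x04=4: acc |= 4<<21 -> acc=9523320 shift=28 [end]
Varint 6: bytes[11:15] = F8 A0 C5 04 -> value 9523320 (4 byte(s))
  byte[15]=0xBE cont=1 payload=0x3E=62: acc |= 62<<0 -> acc=62 shift=7
  byte[16]=0xE5 cont=1 payload=0x65=101: acc |= 101<<7 -> acc=12990 shift=14
  byte[17]=0x78 cont=0 payload=0x78=120: acc |= 120<<14 -> acc=1979070 shift=21 [end]
Varint 7: bytes[15:18] = BE E5 78 -> value 1979070 (3 byte(s))

Answer: 11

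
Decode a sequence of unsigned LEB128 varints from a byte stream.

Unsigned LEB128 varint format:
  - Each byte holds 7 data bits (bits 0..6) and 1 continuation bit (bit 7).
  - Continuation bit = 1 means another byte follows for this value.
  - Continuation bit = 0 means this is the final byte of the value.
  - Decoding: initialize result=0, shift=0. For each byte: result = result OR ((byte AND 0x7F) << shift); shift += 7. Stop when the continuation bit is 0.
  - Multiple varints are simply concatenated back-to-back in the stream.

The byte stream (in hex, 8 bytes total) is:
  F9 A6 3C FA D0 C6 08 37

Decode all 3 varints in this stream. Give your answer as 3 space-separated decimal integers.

Answer: 988025 17934458 55

Derivation:
  byte[0]=0xF9 cont=1 payload=0x79=121: acc |= 121<<0 -> acc=121 shift=7
  byte[1]=0xA6 cont=1 payload=0x26=38: acc |= 38<<7 -> acc=4985 shift=14
  byte[2]=0x3C cont=0 payload=0x3C=60: acc |= 60<<14 -> acc=988025 shift=21 [end]
Varint 1: bytes[0:3] = F9 A6 3C -> value 988025 (3 byte(s))
  byte[3]=0xFA cont=1 payload=0x7A=122: acc |= 122<<0 -> acc=122 shift=7
  byte[4]=0xD0 cont=1 payload=0x50=80: acc |= 80<<7 -> acc=10362 shift=14
  byte[5]=0xC6 cont=1 payload=0x46=70: acc |= 70<<14 -> acc=1157242 shift=21
  byte[6]=0x08 cont=0 payload=0x08=8: acc |= 8<<21 -> acc=17934458 shift=28 [end]
Varint 2: bytes[3:7] = FA D0 C6 08 -> value 17934458 (4 byte(s))
  byte[7]=0x37 cont=0 payload=0x37=55: acc |= 55<<0 -> acc=55 shift=7 [end]
Varint 3: bytes[7:8] = 37 -> value 55 (1 byte(s))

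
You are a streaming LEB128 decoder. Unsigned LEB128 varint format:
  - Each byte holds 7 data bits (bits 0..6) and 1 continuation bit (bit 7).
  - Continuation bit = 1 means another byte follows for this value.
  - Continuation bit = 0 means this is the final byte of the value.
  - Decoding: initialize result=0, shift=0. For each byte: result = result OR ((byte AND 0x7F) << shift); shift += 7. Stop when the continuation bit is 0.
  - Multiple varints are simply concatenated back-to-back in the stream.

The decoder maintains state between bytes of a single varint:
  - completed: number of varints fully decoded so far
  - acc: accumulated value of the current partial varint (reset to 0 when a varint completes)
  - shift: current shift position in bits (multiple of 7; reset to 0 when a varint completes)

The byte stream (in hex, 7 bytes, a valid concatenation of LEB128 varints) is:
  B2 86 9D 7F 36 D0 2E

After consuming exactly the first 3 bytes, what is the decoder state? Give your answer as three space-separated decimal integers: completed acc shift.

byte[0]=0xB2 cont=1 payload=0x32: acc |= 50<<0 -> completed=0 acc=50 shift=7
byte[1]=0x86 cont=1 payload=0x06: acc |= 6<<7 -> completed=0 acc=818 shift=14
byte[2]=0x9D cont=1 payload=0x1D: acc |= 29<<14 -> completed=0 acc=475954 shift=21

Answer: 0 475954 21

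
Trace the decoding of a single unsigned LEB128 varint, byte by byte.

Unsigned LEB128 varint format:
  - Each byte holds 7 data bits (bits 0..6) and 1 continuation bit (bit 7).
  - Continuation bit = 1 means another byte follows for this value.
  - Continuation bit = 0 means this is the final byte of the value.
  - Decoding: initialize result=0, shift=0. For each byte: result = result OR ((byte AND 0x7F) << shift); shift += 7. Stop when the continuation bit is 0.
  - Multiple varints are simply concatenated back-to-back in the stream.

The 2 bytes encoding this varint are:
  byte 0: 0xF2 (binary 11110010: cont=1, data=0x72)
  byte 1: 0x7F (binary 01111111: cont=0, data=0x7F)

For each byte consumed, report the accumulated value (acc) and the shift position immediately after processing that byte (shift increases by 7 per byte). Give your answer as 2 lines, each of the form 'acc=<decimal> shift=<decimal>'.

byte 0=0xF2: payload=0x72=114, contrib = 114<<0 = 114; acc -> 114, shift -> 7
byte 1=0x7F: payload=0x7F=127, contrib = 127<<7 = 16256; acc -> 16370, shift -> 14

Answer: acc=114 shift=7
acc=16370 shift=14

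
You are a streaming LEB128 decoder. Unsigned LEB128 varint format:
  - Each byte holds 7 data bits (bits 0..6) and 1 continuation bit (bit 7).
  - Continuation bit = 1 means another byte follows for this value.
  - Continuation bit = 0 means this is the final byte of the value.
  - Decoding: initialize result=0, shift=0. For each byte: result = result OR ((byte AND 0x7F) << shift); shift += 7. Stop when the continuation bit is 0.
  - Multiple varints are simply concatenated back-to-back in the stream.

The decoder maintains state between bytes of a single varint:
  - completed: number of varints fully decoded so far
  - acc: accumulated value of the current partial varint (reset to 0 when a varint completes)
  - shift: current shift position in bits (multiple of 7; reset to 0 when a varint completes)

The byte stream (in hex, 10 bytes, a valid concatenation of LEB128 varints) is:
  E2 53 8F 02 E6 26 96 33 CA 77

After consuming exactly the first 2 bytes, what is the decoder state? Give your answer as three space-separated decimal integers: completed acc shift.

Answer: 1 0 0

Derivation:
byte[0]=0xE2 cont=1 payload=0x62: acc |= 98<<0 -> completed=0 acc=98 shift=7
byte[1]=0x53 cont=0 payload=0x53: varint #1 complete (value=10722); reset -> completed=1 acc=0 shift=0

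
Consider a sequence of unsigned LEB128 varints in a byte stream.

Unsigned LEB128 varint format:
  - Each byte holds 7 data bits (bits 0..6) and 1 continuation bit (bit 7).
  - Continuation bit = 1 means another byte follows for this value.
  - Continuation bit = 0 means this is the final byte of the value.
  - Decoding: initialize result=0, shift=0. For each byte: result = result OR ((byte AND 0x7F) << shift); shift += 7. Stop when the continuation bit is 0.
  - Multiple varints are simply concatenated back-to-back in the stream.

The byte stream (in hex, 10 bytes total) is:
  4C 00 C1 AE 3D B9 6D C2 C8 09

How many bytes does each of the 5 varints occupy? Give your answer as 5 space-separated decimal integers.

  byte[0]=0x4C cont=0 payload=0x4C=76: acc |= 76<<0 -> acc=76 shift=7 [end]
Varint 1: bytes[0:1] = 4C -> value 76 (1 byte(s))
  byte[1]=0x00 cont=0 payload=0x00=0: acc |= 0<<0 -> acc=0 shift=7 [end]
Varint 2: bytes[1:2] = 00 -> value 0 (1 byte(s))
  byte[2]=0xC1 cont=1 payload=0x41=65: acc |= 65<<0 -> acc=65 shift=7
  byte[3]=0xAE cont=1 payload=0x2E=46: acc |= 46<<7 -> acc=5953 shift=14
  byte[4]=0x3D cont=0 payload=0x3D=61: acc |= 61<<14 -> acc=1005377 shift=21 [end]
Varint 3: bytes[2:5] = C1 AE 3D -> value 1005377 (3 byte(s))
  byte[5]=0xB9 cont=1 payload=0x39=57: acc |= 57<<0 -> acc=57 shift=7
  byte[6]=0x6D cont=0 payload=0x6D=109: acc |= 109<<7 -> acc=14009 shift=14 [end]
Varint 4: bytes[5:7] = B9 6D -> value 14009 (2 byte(s))
  byte[7]=0xC2 cont=1 payload=0x42=66: acc |= 66<<0 -> acc=66 shift=7
  byte[8]=0xC8 cont=1 payload=0x48=72: acc |= 72<<7 -> acc=9282 shift=14
  byte[9]=0x09 cont=0 payload=0x09=9: acc |= 9<<14 -> acc=156738 shift=21 [end]
Varint 5: bytes[7:10] = C2 C8 09 -> value 156738 (3 byte(s))

Answer: 1 1 3 2 3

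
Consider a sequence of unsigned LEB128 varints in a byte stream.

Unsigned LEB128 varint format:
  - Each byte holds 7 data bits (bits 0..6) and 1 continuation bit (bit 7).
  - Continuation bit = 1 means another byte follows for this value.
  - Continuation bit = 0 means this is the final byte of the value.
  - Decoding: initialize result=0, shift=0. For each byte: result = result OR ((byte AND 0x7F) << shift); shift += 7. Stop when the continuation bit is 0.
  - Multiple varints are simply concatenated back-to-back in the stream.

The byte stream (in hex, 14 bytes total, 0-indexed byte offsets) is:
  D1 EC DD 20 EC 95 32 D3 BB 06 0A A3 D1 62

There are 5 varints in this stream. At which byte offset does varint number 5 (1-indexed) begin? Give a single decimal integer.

Answer: 11

Derivation:
  byte[0]=0xD1 cont=1 payload=0x51=81: acc |= 81<<0 -> acc=81 shift=7
  byte[1]=0xEC cont=1 payload=0x6C=108: acc |= 108<<7 -> acc=13905 shift=14
  byte[2]=0xDD cont=1 payload=0x5D=93: acc |= 93<<14 -> acc=1537617 shift=21
  byte[3]=0x20 cont=0 payload=0x20=32: acc |= 32<<21 -> acc=68646481 shift=28 [end]
Varint 1: bytes[0:4] = D1 EC DD 20 -> value 68646481 (4 byte(s))
  byte[4]=0xEC cont=1 payload=0x6C=108: acc |= 108<<0 -> acc=108 shift=7
  byte[5]=0x95 cont=1 payload=0x15=21: acc |= 21<<7 -> acc=2796 shift=14
  byte[6]=0x32 cont=0 payload=0x32=50: acc |= 50<<14 -> acc=821996 shift=21 [end]
Varint 2: bytes[4:7] = EC 95 32 -> value 821996 (3 byte(s))
  byte[7]=0xD3 cont=1 payload=0x53=83: acc |= 83<<0 -> acc=83 shift=7
  byte[8]=0xBB cont=1 payload=0x3B=59: acc |= 59<<7 -> acc=7635 shift=14
  byte[9]=0x06 cont=0 payload=0x06=6: acc |= 6<<14 -> acc=105939 shift=21 [end]
Varint 3: bytes[7:10] = D3 BB 06 -> value 105939 (3 byte(s))
  byte[10]=0x0A cont=0 payload=0x0A=10: acc |= 10<<0 -> acc=10 shift=7 [end]
Varint 4: bytes[10:11] = 0A -> value 10 (1 byte(s))
  byte[11]=0xA3 cont=1 payload=0x23=35: acc |= 35<<0 -> acc=35 shift=7
  byte[12]=0xD1 cont=1 payload=0x51=81: acc |= 81<<7 -> acc=10403 shift=14
  byte[13]=0x62 cont=0 payload=0x62=98: acc |= 98<<14 -> acc=1616035 shift=21 [end]
Varint 5: bytes[11:14] = A3 D1 62 -> value 1616035 (3 byte(s))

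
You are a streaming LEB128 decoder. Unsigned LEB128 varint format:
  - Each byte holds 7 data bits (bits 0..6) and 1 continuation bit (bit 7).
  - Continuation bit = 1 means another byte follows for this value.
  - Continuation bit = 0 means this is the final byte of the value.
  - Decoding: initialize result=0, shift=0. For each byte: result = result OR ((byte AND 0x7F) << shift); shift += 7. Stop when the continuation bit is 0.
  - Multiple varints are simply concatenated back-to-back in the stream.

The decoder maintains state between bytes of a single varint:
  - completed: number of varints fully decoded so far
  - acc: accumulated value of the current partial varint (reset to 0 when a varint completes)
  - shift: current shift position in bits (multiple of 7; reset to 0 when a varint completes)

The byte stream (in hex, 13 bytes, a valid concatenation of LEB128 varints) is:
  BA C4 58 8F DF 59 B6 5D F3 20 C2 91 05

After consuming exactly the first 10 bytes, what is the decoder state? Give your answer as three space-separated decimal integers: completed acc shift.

byte[0]=0xBA cont=1 payload=0x3A: acc |= 58<<0 -> completed=0 acc=58 shift=7
byte[1]=0xC4 cont=1 payload=0x44: acc |= 68<<7 -> completed=0 acc=8762 shift=14
byte[2]=0x58 cont=0 payload=0x58: varint #1 complete (value=1450554); reset -> completed=1 acc=0 shift=0
byte[3]=0x8F cont=1 payload=0x0F: acc |= 15<<0 -> completed=1 acc=15 shift=7
byte[4]=0xDF cont=1 payload=0x5F: acc |= 95<<7 -> completed=1 acc=12175 shift=14
byte[5]=0x59 cont=0 payload=0x59: varint #2 complete (value=1470351); reset -> completed=2 acc=0 shift=0
byte[6]=0xB6 cont=1 payload=0x36: acc |= 54<<0 -> completed=2 acc=54 shift=7
byte[7]=0x5D cont=0 payload=0x5D: varint #3 complete (value=11958); reset -> completed=3 acc=0 shift=0
byte[8]=0xF3 cont=1 payload=0x73: acc |= 115<<0 -> completed=3 acc=115 shift=7
byte[9]=0x20 cont=0 payload=0x20: varint #4 complete (value=4211); reset -> completed=4 acc=0 shift=0

Answer: 4 0 0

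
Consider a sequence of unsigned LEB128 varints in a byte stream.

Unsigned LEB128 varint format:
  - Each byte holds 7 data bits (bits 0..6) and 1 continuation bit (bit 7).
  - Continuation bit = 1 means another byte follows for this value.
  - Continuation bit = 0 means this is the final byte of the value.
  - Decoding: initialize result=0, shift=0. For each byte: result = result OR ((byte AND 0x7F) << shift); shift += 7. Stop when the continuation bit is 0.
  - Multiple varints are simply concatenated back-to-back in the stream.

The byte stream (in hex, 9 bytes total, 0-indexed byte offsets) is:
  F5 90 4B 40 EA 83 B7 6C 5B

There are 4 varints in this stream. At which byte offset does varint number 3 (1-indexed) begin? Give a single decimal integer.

Answer: 4

Derivation:
  byte[0]=0xF5 cont=1 payload=0x75=117: acc |= 117<<0 -> acc=117 shift=7
  byte[1]=0x90 cont=1 payload=0x10=16: acc |= 16<<7 -> acc=2165 shift=14
  byte[2]=0x4B cont=0 payload=0x4B=75: acc |= 75<<14 -> acc=1230965 shift=21 [end]
Varint 1: bytes[0:3] = F5 90 4B -> value 1230965 (3 byte(s))
  byte[3]=0x40 cont=0 payload=0x40=64: acc |= 64<<0 -> acc=64 shift=7 [end]
Varint 2: bytes[3:4] = 40 -> value 64 (1 byte(s))
  byte[4]=0xEA cont=1 payload=0x6A=106: acc |= 106<<0 -> acc=106 shift=7
  byte[5]=0x83 cont=1 payload=0x03=3: acc |= 3<<7 -> acc=490 shift=14
  byte[6]=0xB7 cont=1 payload=0x37=55: acc |= 55<<14 -> acc=901610 shift=21
  byte[7]=0x6C cont=0 payload=0x6C=108: acc |= 108<<21 -> acc=227394026 shift=28 [end]
Varint 3: bytes[4:8] = EA 83 B7 6C -> value 227394026 (4 byte(s))
  byte[8]=0x5B cont=0 payload=0x5B=91: acc |= 91<<0 -> acc=91 shift=7 [end]
Varint 4: bytes[8:9] = 5B -> value 91 (1 byte(s))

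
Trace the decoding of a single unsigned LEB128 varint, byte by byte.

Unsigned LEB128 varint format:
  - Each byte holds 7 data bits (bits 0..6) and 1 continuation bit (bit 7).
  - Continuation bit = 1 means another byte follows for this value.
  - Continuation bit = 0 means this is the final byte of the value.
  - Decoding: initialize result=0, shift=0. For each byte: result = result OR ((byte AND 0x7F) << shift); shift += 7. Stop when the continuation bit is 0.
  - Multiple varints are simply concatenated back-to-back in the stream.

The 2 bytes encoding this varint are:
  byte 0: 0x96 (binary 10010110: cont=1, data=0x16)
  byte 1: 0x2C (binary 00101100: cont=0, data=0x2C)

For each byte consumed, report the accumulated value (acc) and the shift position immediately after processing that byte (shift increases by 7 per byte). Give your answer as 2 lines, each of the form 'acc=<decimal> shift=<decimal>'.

Answer: acc=22 shift=7
acc=5654 shift=14

Derivation:
byte 0=0x96: payload=0x16=22, contrib = 22<<0 = 22; acc -> 22, shift -> 7
byte 1=0x2C: payload=0x2C=44, contrib = 44<<7 = 5632; acc -> 5654, shift -> 14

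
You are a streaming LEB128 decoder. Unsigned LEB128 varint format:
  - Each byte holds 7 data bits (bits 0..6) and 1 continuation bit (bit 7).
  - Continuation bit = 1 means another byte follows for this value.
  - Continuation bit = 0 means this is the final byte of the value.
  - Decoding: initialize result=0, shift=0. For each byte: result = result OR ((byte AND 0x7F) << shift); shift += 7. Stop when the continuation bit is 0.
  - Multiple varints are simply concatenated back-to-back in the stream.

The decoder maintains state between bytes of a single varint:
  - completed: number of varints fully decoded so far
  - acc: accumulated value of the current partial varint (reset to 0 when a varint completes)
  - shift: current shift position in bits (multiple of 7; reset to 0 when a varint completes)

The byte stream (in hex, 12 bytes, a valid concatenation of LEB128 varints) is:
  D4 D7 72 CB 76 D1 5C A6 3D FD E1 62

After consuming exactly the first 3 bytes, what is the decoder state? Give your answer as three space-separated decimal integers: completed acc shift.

byte[0]=0xD4 cont=1 payload=0x54: acc |= 84<<0 -> completed=0 acc=84 shift=7
byte[1]=0xD7 cont=1 payload=0x57: acc |= 87<<7 -> completed=0 acc=11220 shift=14
byte[2]=0x72 cont=0 payload=0x72: varint #1 complete (value=1878996); reset -> completed=1 acc=0 shift=0

Answer: 1 0 0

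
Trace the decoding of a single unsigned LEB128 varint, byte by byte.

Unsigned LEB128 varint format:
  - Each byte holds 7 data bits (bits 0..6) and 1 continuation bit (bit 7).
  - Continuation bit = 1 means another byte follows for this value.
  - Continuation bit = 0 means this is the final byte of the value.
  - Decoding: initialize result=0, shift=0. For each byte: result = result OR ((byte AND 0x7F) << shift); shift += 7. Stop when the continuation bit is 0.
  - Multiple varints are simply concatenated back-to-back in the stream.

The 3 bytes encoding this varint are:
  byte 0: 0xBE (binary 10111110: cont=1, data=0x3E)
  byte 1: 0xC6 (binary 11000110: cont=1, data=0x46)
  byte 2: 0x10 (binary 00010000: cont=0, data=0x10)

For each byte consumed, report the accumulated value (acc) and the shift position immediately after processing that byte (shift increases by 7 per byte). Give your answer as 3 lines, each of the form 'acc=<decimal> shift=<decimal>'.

Answer: acc=62 shift=7
acc=9022 shift=14
acc=271166 shift=21

Derivation:
byte 0=0xBE: payload=0x3E=62, contrib = 62<<0 = 62; acc -> 62, shift -> 7
byte 1=0xC6: payload=0x46=70, contrib = 70<<7 = 8960; acc -> 9022, shift -> 14
byte 2=0x10: payload=0x10=16, contrib = 16<<14 = 262144; acc -> 271166, shift -> 21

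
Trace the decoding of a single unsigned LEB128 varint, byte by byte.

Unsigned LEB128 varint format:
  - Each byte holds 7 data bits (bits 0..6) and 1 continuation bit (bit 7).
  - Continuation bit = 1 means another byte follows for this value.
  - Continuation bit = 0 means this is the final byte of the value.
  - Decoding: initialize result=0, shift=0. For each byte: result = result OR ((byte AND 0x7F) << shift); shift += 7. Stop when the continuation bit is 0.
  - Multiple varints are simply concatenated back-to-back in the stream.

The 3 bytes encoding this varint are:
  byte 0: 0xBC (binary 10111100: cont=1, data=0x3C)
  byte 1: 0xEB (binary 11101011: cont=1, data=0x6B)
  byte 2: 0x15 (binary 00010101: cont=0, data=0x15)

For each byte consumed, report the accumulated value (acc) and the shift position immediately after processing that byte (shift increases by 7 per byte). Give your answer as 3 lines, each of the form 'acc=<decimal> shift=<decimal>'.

Answer: acc=60 shift=7
acc=13756 shift=14
acc=357820 shift=21

Derivation:
byte 0=0xBC: payload=0x3C=60, contrib = 60<<0 = 60; acc -> 60, shift -> 7
byte 1=0xEB: payload=0x6B=107, contrib = 107<<7 = 13696; acc -> 13756, shift -> 14
byte 2=0x15: payload=0x15=21, contrib = 21<<14 = 344064; acc -> 357820, shift -> 21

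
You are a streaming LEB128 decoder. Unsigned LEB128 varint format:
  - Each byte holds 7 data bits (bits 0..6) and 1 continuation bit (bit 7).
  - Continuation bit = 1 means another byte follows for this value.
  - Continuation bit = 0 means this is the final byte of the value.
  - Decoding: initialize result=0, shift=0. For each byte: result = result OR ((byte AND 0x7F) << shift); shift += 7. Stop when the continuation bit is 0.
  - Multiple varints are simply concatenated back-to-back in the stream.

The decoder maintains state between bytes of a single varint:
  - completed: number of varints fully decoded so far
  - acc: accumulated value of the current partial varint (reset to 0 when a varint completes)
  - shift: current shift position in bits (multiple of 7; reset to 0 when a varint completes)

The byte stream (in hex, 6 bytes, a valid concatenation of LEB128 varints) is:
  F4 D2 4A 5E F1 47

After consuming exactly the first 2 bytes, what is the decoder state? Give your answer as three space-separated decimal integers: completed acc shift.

Answer: 0 10612 14

Derivation:
byte[0]=0xF4 cont=1 payload=0x74: acc |= 116<<0 -> completed=0 acc=116 shift=7
byte[1]=0xD2 cont=1 payload=0x52: acc |= 82<<7 -> completed=0 acc=10612 shift=14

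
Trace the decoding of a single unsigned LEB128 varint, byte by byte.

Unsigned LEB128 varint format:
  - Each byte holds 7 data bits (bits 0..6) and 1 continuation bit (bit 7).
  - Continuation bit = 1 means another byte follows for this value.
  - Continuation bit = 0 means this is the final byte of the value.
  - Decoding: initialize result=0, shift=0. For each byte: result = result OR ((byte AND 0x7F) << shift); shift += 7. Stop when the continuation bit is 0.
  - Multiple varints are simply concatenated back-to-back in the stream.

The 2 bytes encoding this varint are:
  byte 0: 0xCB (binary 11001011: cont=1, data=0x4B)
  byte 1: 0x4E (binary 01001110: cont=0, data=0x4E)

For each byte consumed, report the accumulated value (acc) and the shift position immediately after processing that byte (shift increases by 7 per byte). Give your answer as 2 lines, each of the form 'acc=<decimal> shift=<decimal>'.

Answer: acc=75 shift=7
acc=10059 shift=14

Derivation:
byte 0=0xCB: payload=0x4B=75, contrib = 75<<0 = 75; acc -> 75, shift -> 7
byte 1=0x4E: payload=0x4E=78, contrib = 78<<7 = 9984; acc -> 10059, shift -> 14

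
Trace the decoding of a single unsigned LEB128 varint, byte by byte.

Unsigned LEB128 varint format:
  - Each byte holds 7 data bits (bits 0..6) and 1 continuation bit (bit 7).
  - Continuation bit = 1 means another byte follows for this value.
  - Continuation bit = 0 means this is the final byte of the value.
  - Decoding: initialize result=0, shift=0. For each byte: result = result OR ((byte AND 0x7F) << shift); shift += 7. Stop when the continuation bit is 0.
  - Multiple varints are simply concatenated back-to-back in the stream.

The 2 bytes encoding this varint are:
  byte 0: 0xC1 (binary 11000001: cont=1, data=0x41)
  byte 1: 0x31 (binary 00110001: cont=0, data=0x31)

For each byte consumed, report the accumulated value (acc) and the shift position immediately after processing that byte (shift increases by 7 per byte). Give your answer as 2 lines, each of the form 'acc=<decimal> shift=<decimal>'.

Answer: acc=65 shift=7
acc=6337 shift=14

Derivation:
byte 0=0xC1: payload=0x41=65, contrib = 65<<0 = 65; acc -> 65, shift -> 7
byte 1=0x31: payload=0x31=49, contrib = 49<<7 = 6272; acc -> 6337, shift -> 14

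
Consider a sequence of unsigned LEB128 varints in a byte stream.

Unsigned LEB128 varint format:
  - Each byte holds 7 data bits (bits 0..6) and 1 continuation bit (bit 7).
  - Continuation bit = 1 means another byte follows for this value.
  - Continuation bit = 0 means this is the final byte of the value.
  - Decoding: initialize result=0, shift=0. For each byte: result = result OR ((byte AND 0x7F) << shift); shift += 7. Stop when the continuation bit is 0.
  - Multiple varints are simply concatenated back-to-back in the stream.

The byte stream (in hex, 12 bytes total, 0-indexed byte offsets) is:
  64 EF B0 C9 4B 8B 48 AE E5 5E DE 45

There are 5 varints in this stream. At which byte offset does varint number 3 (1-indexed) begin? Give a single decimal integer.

  byte[0]=0x64 cont=0 payload=0x64=100: acc |= 100<<0 -> acc=100 shift=7 [end]
Varint 1: bytes[0:1] = 64 -> value 100 (1 byte(s))
  byte[1]=0xEF cont=1 payload=0x6F=111: acc |= 111<<0 -> acc=111 shift=7
  byte[2]=0xB0 cont=1 payload=0x30=48: acc |= 48<<7 -> acc=6255 shift=14
  byte[3]=0xC9 cont=1 payload=0x49=73: acc |= 73<<14 -> acc=1202287 shift=21
  byte[4]=0x4B cont=0 payload=0x4B=75: acc |= 75<<21 -> acc=158488687 shift=28 [end]
Varint 2: bytes[1:5] = EF B0 C9 4B -> value 158488687 (4 byte(s))
  byte[5]=0x8B cont=1 payload=0x0B=11: acc |= 11<<0 -> acc=11 shift=7
  byte[6]=0x48 cont=0 payload=0x48=72: acc |= 72<<7 -> acc=9227 shift=14 [end]
Varint 3: bytes[5:7] = 8B 48 -> value 9227 (2 byte(s))
  byte[7]=0xAE cont=1 payload=0x2E=46: acc |= 46<<0 -> acc=46 shift=7
  byte[8]=0xE5 cont=1 payload=0x65=101: acc |= 101<<7 -> acc=12974 shift=14
  byte[9]=0x5E cont=0 payload=0x5E=94: acc |= 94<<14 -> acc=1553070 shift=21 [end]
Varint 4: bytes[7:10] = AE E5 5E -> value 1553070 (3 byte(s))
  byte[10]=0xDE cont=1 payload=0x5E=94: acc |= 94<<0 -> acc=94 shift=7
  byte[11]=0x45 cont=0 payload=0x45=69: acc |= 69<<7 -> acc=8926 shift=14 [end]
Varint 5: bytes[10:12] = DE 45 -> value 8926 (2 byte(s))

Answer: 5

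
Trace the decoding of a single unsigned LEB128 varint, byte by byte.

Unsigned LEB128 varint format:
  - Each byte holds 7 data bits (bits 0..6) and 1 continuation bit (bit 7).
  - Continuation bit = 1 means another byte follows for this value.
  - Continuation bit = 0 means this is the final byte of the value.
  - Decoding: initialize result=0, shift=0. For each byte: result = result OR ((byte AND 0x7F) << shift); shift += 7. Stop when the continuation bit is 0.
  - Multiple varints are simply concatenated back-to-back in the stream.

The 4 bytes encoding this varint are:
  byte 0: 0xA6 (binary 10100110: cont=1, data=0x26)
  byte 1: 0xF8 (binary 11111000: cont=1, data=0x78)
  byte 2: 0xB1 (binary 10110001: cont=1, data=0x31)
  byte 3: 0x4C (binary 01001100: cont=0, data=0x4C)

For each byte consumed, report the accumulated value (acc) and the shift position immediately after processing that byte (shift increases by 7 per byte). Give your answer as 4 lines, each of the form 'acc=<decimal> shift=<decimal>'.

Answer: acc=38 shift=7
acc=15398 shift=14
acc=818214 shift=21
acc=160201766 shift=28

Derivation:
byte 0=0xA6: payload=0x26=38, contrib = 38<<0 = 38; acc -> 38, shift -> 7
byte 1=0xF8: payload=0x78=120, contrib = 120<<7 = 15360; acc -> 15398, shift -> 14
byte 2=0xB1: payload=0x31=49, contrib = 49<<14 = 802816; acc -> 818214, shift -> 21
byte 3=0x4C: payload=0x4C=76, contrib = 76<<21 = 159383552; acc -> 160201766, shift -> 28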